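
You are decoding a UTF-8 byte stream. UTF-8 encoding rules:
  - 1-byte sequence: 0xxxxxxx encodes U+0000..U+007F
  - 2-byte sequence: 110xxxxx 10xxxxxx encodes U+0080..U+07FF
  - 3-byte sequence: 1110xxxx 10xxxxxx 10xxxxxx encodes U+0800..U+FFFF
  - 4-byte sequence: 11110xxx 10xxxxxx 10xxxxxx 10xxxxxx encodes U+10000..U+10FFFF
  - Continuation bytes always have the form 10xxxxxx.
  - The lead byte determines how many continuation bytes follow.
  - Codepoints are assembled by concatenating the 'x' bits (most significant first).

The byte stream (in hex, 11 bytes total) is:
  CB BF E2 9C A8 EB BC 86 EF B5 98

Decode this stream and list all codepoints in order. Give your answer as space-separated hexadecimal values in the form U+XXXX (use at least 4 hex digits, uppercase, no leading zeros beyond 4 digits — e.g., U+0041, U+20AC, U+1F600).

Answer: U+02FF U+2728 U+BF06 U+FD58

Derivation:
Byte[0]=CB: 2-byte lead, need 1 cont bytes. acc=0xB
Byte[1]=BF: continuation. acc=(acc<<6)|0x3F=0x2FF
Completed: cp=U+02FF (starts at byte 0)
Byte[2]=E2: 3-byte lead, need 2 cont bytes. acc=0x2
Byte[3]=9C: continuation. acc=(acc<<6)|0x1C=0x9C
Byte[4]=A8: continuation. acc=(acc<<6)|0x28=0x2728
Completed: cp=U+2728 (starts at byte 2)
Byte[5]=EB: 3-byte lead, need 2 cont bytes. acc=0xB
Byte[6]=BC: continuation. acc=(acc<<6)|0x3C=0x2FC
Byte[7]=86: continuation. acc=(acc<<6)|0x06=0xBF06
Completed: cp=U+BF06 (starts at byte 5)
Byte[8]=EF: 3-byte lead, need 2 cont bytes. acc=0xF
Byte[9]=B5: continuation. acc=(acc<<6)|0x35=0x3F5
Byte[10]=98: continuation. acc=(acc<<6)|0x18=0xFD58
Completed: cp=U+FD58 (starts at byte 8)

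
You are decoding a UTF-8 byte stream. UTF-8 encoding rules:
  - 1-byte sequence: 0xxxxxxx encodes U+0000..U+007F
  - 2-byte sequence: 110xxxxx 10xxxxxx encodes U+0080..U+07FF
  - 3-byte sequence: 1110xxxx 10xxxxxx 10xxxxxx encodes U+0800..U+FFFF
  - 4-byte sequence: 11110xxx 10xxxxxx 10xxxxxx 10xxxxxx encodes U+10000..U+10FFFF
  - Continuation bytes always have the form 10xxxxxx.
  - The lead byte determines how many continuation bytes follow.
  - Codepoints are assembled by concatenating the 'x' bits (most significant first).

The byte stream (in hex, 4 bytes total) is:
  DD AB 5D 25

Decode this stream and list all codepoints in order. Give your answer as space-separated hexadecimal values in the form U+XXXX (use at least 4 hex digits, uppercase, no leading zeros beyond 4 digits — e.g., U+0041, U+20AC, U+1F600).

Answer: U+076B U+005D U+0025

Derivation:
Byte[0]=DD: 2-byte lead, need 1 cont bytes. acc=0x1D
Byte[1]=AB: continuation. acc=(acc<<6)|0x2B=0x76B
Completed: cp=U+076B (starts at byte 0)
Byte[2]=5D: 1-byte ASCII. cp=U+005D
Byte[3]=25: 1-byte ASCII. cp=U+0025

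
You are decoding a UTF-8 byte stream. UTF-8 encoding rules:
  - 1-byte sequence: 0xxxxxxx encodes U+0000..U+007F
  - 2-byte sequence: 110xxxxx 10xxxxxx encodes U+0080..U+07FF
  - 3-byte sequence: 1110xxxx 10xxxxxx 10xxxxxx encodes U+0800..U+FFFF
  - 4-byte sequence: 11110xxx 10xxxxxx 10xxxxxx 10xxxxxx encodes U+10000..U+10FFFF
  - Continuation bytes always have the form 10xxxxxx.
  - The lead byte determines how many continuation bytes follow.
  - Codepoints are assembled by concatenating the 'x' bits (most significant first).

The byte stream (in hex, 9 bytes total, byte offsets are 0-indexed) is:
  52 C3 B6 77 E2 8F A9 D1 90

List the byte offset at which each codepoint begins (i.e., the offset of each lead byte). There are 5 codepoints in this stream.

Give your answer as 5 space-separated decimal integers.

Answer: 0 1 3 4 7

Derivation:
Byte[0]=52: 1-byte ASCII. cp=U+0052
Byte[1]=C3: 2-byte lead, need 1 cont bytes. acc=0x3
Byte[2]=B6: continuation. acc=(acc<<6)|0x36=0xF6
Completed: cp=U+00F6 (starts at byte 1)
Byte[3]=77: 1-byte ASCII. cp=U+0077
Byte[4]=E2: 3-byte lead, need 2 cont bytes. acc=0x2
Byte[5]=8F: continuation. acc=(acc<<6)|0x0F=0x8F
Byte[6]=A9: continuation. acc=(acc<<6)|0x29=0x23E9
Completed: cp=U+23E9 (starts at byte 4)
Byte[7]=D1: 2-byte lead, need 1 cont bytes. acc=0x11
Byte[8]=90: continuation. acc=(acc<<6)|0x10=0x450
Completed: cp=U+0450 (starts at byte 7)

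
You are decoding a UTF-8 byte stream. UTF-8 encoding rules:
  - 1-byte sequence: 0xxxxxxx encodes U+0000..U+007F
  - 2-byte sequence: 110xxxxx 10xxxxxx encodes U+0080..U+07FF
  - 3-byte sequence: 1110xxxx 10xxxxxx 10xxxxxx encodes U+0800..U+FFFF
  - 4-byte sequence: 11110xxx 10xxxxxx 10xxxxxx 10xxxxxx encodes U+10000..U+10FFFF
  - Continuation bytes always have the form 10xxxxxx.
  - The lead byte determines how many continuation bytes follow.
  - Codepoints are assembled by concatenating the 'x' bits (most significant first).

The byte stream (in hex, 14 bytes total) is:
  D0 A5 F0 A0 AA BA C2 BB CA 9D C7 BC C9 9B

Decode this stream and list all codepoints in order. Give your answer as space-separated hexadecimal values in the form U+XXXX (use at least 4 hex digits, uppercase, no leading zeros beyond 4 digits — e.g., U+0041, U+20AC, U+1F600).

Byte[0]=D0: 2-byte lead, need 1 cont bytes. acc=0x10
Byte[1]=A5: continuation. acc=(acc<<6)|0x25=0x425
Completed: cp=U+0425 (starts at byte 0)
Byte[2]=F0: 4-byte lead, need 3 cont bytes. acc=0x0
Byte[3]=A0: continuation. acc=(acc<<6)|0x20=0x20
Byte[4]=AA: continuation. acc=(acc<<6)|0x2A=0x82A
Byte[5]=BA: continuation. acc=(acc<<6)|0x3A=0x20ABA
Completed: cp=U+20ABA (starts at byte 2)
Byte[6]=C2: 2-byte lead, need 1 cont bytes. acc=0x2
Byte[7]=BB: continuation. acc=(acc<<6)|0x3B=0xBB
Completed: cp=U+00BB (starts at byte 6)
Byte[8]=CA: 2-byte lead, need 1 cont bytes. acc=0xA
Byte[9]=9D: continuation. acc=(acc<<6)|0x1D=0x29D
Completed: cp=U+029D (starts at byte 8)
Byte[10]=C7: 2-byte lead, need 1 cont bytes. acc=0x7
Byte[11]=BC: continuation. acc=(acc<<6)|0x3C=0x1FC
Completed: cp=U+01FC (starts at byte 10)
Byte[12]=C9: 2-byte lead, need 1 cont bytes. acc=0x9
Byte[13]=9B: continuation. acc=(acc<<6)|0x1B=0x25B
Completed: cp=U+025B (starts at byte 12)

Answer: U+0425 U+20ABA U+00BB U+029D U+01FC U+025B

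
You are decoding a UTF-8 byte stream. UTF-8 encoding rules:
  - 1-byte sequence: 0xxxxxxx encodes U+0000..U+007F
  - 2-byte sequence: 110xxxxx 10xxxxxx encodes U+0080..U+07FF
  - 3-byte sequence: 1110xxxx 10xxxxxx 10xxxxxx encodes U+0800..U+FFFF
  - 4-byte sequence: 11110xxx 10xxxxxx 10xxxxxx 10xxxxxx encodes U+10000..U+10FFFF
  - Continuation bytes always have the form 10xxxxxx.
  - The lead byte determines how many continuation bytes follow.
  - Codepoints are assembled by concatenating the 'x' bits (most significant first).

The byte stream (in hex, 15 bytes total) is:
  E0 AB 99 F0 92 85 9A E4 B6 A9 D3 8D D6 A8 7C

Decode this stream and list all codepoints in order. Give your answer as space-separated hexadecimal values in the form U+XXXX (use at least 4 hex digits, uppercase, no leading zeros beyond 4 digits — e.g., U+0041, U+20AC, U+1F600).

Byte[0]=E0: 3-byte lead, need 2 cont bytes. acc=0x0
Byte[1]=AB: continuation. acc=(acc<<6)|0x2B=0x2B
Byte[2]=99: continuation. acc=(acc<<6)|0x19=0xAD9
Completed: cp=U+0AD9 (starts at byte 0)
Byte[3]=F0: 4-byte lead, need 3 cont bytes. acc=0x0
Byte[4]=92: continuation. acc=(acc<<6)|0x12=0x12
Byte[5]=85: continuation. acc=(acc<<6)|0x05=0x485
Byte[6]=9A: continuation. acc=(acc<<6)|0x1A=0x1215A
Completed: cp=U+1215A (starts at byte 3)
Byte[7]=E4: 3-byte lead, need 2 cont bytes. acc=0x4
Byte[8]=B6: continuation. acc=(acc<<6)|0x36=0x136
Byte[9]=A9: continuation. acc=(acc<<6)|0x29=0x4DA9
Completed: cp=U+4DA9 (starts at byte 7)
Byte[10]=D3: 2-byte lead, need 1 cont bytes. acc=0x13
Byte[11]=8D: continuation. acc=(acc<<6)|0x0D=0x4CD
Completed: cp=U+04CD (starts at byte 10)
Byte[12]=D6: 2-byte lead, need 1 cont bytes. acc=0x16
Byte[13]=A8: continuation. acc=(acc<<6)|0x28=0x5A8
Completed: cp=U+05A8 (starts at byte 12)
Byte[14]=7C: 1-byte ASCII. cp=U+007C

Answer: U+0AD9 U+1215A U+4DA9 U+04CD U+05A8 U+007C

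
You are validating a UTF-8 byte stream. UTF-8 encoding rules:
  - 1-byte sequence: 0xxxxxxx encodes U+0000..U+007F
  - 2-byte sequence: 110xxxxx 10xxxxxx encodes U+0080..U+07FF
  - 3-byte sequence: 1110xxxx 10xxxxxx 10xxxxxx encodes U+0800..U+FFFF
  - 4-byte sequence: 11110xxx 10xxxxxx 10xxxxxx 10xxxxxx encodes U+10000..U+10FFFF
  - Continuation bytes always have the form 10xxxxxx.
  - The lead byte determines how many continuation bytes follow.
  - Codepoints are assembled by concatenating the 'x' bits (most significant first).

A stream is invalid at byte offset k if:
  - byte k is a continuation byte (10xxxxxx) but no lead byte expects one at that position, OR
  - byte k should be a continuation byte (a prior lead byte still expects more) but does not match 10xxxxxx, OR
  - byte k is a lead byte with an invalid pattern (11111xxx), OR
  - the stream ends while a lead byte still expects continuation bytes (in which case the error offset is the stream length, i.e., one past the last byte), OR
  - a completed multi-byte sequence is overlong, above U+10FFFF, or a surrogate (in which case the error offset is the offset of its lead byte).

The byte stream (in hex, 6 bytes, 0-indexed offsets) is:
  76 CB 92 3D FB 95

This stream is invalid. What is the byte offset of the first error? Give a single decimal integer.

Answer: 4

Derivation:
Byte[0]=76: 1-byte ASCII. cp=U+0076
Byte[1]=CB: 2-byte lead, need 1 cont bytes. acc=0xB
Byte[2]=92: continuation. acc=(acc<<6)|0x12=0x2D2
Completed: cp=U+02D2 (starts at byte 1)
Byte[3]=3D: 1-byte ASCII. cp=U+003D
Byte[4]=FB: INVALID lead byte (not 0xxx/110x/1110/11110)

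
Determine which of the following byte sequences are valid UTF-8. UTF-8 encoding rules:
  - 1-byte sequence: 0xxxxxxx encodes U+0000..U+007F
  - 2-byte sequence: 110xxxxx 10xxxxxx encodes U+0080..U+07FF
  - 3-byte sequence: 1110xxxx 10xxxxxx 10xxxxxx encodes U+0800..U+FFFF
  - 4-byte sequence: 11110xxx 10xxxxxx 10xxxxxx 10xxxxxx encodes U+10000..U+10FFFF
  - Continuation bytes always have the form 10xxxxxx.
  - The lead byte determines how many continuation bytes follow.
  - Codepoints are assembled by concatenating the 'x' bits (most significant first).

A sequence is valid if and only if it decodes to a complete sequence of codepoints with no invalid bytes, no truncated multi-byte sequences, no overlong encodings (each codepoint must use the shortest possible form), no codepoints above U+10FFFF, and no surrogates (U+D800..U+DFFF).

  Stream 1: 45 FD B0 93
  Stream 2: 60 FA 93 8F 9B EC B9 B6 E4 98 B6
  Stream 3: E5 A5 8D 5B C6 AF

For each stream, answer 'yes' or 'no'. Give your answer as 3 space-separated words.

Answer: no no yes

Derivation:
Stream 1: error at byte offset 1. INVALID
Stream 2: error at byte offset 1. INVALID
Stream 3: decodes cleanly. VALID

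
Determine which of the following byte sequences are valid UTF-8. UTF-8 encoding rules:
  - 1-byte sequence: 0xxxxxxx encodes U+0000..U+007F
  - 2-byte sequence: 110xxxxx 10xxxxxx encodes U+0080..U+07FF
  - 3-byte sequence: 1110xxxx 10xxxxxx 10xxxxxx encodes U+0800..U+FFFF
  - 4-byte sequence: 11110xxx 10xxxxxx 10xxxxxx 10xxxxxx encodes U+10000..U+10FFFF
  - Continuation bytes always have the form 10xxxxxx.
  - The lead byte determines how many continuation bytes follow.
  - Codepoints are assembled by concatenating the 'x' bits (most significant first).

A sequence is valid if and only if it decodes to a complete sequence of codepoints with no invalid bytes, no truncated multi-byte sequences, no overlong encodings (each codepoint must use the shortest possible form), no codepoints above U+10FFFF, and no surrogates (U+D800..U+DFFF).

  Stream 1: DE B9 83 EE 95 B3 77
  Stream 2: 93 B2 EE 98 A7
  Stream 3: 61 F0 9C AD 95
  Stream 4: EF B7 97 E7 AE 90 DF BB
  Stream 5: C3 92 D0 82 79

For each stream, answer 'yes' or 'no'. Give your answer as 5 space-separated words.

Stream 1: error at byte offset 2. INVALID
Stream 2: error at byte offset 0. INVALID
Stream 3: decodes cleanly. VALID
Stream 4: decodes cleanly. VALID
Stream 5: decodes cleanly. VALID

Answer: no no yes yes yes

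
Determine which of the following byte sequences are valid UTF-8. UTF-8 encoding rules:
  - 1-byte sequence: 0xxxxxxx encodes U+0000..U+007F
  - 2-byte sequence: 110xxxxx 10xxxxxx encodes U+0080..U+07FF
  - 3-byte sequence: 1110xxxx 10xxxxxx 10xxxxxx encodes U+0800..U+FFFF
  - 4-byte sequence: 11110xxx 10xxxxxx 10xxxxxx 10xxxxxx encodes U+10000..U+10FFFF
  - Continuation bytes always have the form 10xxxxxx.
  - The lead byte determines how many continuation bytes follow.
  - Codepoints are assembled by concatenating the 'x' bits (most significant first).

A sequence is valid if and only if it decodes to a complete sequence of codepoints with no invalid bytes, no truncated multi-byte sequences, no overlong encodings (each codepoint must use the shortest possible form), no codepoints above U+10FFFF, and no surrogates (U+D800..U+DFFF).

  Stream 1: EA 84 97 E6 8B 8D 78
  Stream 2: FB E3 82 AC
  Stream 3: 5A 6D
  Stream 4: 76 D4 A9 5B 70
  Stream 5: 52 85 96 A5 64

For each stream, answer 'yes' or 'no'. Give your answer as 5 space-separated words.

Stream 1: decodes cleanly. VALID
Stream 2: error at byte offset 0. INVALID
Stream 3: decodes cleanly. VALID
Stream 4: decodes cleanly. VALID
Stream 5: error at byte offset 1. INVALID

Answer: yes no yes yes no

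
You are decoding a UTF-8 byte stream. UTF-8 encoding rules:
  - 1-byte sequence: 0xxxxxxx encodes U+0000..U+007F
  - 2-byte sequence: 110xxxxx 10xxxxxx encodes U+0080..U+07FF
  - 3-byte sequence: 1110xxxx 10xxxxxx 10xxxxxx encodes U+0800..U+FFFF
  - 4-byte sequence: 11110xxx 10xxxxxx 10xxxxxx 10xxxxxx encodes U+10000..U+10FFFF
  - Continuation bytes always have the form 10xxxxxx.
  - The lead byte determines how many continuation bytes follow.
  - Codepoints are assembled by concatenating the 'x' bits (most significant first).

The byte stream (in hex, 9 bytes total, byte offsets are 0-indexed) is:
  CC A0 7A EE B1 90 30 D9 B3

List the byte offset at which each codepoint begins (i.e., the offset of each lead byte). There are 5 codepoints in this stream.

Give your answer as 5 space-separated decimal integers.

Answer: 0 2 3 6 7

Derivation:
Byte[0]=CC: 2-byte lead, need 1 cont bytes. acc=0xC
Byte[1]=A0: continuation. acc=(acc<<6)|0x20=0x320
Completed: cp=U+0320 (starts at byte 0)
Byte[2]=7A: 1-byte ASCII. cp=U+007A
Byte[3]=EE: 3-byte lead, need 2 cont bytes. acc=0xE
Byte[4]=B1: continuation. acc=(acc<<6)|0x31=0x3B1
Byte[5]=90: continuation. acc=(acc<<6)|0x10=0xEC50
Completed: cp=U+EC50 (starts at byte 3)
Byte[6]=30: 1-byte ASCII. cp=U+0030
Byte[7]=D9: 2-byte lead, need 1 cont bytes. acc=0x19
Byte[8]=B3: continuation. acc=(acc<<6)|0x33=0x673
Completed: cp=U+0673 (starts at byte 7)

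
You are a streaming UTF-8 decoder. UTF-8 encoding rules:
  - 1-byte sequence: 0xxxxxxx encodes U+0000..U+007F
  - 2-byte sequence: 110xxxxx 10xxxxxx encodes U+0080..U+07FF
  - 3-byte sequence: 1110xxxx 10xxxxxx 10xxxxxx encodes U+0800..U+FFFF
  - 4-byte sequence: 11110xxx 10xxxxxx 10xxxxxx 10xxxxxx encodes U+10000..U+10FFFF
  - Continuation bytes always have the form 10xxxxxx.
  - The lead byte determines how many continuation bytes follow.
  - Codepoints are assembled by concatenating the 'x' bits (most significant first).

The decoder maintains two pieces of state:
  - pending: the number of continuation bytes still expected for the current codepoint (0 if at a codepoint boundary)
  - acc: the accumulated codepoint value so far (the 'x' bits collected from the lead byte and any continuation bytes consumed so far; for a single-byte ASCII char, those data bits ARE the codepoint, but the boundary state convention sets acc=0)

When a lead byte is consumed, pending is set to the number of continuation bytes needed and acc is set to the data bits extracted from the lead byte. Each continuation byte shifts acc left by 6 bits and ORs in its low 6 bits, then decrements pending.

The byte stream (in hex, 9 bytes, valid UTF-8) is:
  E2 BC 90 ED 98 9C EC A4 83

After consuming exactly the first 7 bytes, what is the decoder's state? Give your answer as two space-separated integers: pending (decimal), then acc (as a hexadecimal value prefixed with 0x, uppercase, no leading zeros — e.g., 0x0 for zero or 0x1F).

Byte[0]=E2: 3-byte lead. pending=2, acc=0x2
Byte[1]=BC: continuation. acc=(acc<<6)|0x3C=0xBC, pending=1
Byte[2]=90: continuation. acc=(acc<<6)|0x10=0x2F10, pending=0
Byte[3]=ED: 3-byte lead. pending=2, acc=0xD
Byte[4]=98: continuation. acc=(acc<<6)|0x18=0x358, pending=1
Byte[5]=9C: continuation. acc=(acc<<6)|0x1C=0xD61C, pending=0
Byte[6]=EC: 3-byte lead. pending=2, acc=0xC

Answer: 2 0xC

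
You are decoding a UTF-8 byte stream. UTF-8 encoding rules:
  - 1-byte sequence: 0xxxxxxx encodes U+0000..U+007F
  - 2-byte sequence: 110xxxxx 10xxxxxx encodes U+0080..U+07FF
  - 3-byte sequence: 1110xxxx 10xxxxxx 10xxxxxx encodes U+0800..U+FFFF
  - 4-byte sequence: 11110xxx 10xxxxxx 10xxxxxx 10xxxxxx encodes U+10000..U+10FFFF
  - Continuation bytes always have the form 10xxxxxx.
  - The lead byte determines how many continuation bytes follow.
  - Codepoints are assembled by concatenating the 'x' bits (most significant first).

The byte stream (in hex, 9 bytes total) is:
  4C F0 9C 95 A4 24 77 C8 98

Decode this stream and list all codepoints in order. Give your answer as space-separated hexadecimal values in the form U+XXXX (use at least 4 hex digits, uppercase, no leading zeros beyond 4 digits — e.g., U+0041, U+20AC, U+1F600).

Byte[0]=4C: 1-byte ASCII. cp=U+004C
Byte[1]=F0: 4-byte lead, need 3 cont bytes. acc=0x0
Byte[2]=9C: continuation. acc=(acc<<6)|0x1C=0x1C
Byte[3]=95: continuation. acc=(acc<<6)|0x15=0x715
Byte[4]=A4: continuation. acc=(acc<<6)|0x24=0x1C564
Completed: cp=U+1C564 (starts at byte 1)
Byte[5]=24: 1-byte ASCII. cp=U+0024
Byte[6]=77: 1-byte ASCII. cp=U+0077
Byte[7]=C8: 2-byte lead, need 1 cont bytes. acc=0x8
Byte[8]=98: continuation. acc=(acc<<6)|0x18=0x218
Completed: cp=U+0218 (starts at byte 7)

Answer: U+004C U+1C564 U+0024 U+0077 U+0218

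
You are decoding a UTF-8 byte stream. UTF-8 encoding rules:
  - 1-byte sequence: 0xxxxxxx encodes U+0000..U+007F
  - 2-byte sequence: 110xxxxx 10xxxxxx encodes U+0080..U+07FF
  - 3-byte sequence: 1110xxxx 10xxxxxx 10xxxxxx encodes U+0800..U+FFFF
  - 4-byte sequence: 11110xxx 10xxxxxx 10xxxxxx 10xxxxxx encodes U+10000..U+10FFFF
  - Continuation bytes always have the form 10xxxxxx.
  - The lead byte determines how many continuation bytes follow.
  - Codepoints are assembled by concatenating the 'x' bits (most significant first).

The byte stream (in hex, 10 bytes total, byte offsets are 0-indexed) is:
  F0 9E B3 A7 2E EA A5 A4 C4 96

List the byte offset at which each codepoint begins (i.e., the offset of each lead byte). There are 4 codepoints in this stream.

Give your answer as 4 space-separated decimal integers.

Byte[0]=F0: 4-byte lead, need 3 cont bytes. acc=0x0
Byte[1]=9E: continuation. acc=(acc<<6)|0x1E=0x1E
Byte[2]=B3: continuation. acc=(acc<<6)|0x33=0x7B3
Byte[3]=A7: continuation. acc=(acc<<6)|0x27=0x1ECE7
Completed: cp=U+1ECE7 (starts at byte 0)
Byte[4]=2E: 1-byte ASCII. cp=U+002E
Byte[5]=EA: 3-byte lead, need 2 cont bytes. acc=0xA
Byte[6]=A5: continuation. acc=(acc<<6)|0x25=0x2A5
Byte[7]=A4: continuation. acc=(acc<<6)|0x24=0xA964
Completed: cp=U+A964 (starts at byte 5)
Byte[8]=C4: 2-byte lead, need 1 cont bytes. acc=0x4
Byte[9]=96: continuation. acc=(acc<<6)|0x16=0x116
Completed: cp=U+0116 (starts at byte 8)

Answer: 0 4 5 8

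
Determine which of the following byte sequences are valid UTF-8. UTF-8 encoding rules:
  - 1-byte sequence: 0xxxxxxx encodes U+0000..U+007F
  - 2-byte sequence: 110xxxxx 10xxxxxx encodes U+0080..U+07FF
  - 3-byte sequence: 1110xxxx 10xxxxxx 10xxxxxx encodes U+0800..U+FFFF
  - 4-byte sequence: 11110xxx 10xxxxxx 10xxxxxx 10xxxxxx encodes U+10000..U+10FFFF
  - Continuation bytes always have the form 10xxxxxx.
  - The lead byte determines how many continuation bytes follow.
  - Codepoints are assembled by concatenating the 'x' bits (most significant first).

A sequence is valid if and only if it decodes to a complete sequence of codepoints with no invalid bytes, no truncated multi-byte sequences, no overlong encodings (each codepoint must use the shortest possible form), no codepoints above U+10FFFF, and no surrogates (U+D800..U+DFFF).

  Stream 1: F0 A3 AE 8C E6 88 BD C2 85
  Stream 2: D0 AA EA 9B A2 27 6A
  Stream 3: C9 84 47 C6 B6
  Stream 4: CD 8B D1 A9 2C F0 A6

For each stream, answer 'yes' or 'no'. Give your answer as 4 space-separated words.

Stream 1: decodes cleanly. VALID
Stream 2: decodes cleanly. VALID
Stream 3: decodes cleanly. VALID
Stream 4: error at byte offset 7. INVALID

Answer: yes yes yes no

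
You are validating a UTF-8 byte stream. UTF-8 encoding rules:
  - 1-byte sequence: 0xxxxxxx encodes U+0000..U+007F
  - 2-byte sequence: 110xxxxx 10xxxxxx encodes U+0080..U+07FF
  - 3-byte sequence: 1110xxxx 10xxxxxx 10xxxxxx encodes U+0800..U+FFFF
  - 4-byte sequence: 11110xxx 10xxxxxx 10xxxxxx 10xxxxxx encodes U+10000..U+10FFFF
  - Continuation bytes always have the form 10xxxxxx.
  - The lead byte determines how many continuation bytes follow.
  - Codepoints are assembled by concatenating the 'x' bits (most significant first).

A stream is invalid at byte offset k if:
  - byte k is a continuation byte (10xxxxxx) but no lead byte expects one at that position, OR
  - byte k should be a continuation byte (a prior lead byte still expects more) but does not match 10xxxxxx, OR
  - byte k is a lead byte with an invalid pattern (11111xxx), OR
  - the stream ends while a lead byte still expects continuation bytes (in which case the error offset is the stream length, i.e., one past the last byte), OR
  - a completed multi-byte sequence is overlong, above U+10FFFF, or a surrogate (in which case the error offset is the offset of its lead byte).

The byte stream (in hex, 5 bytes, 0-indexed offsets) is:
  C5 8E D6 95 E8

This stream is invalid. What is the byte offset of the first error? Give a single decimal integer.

Byte[0]=C5: 2-byte lead, need 1 cont bytes. acc=0x5
Byte[1]=8E: continuation. acc=(acc<<6)|0x0E=0x14E
Completed: cp=U+014E (starts at byte 0)
Byte[2]=D6: 2-byte lead, need 1 cont bytes. acc=0x16
Byte[3]=95: continuation. acc=(acc<<6)|0x15=0x595
Completed: cp=U+0595 (starts at byte 2)
Byte[4]=E8: 3-byte lead, need 2 cont bytes. acc=0x8
Byte[5]: stream ended, expected continuation. INVALID

Answer: 5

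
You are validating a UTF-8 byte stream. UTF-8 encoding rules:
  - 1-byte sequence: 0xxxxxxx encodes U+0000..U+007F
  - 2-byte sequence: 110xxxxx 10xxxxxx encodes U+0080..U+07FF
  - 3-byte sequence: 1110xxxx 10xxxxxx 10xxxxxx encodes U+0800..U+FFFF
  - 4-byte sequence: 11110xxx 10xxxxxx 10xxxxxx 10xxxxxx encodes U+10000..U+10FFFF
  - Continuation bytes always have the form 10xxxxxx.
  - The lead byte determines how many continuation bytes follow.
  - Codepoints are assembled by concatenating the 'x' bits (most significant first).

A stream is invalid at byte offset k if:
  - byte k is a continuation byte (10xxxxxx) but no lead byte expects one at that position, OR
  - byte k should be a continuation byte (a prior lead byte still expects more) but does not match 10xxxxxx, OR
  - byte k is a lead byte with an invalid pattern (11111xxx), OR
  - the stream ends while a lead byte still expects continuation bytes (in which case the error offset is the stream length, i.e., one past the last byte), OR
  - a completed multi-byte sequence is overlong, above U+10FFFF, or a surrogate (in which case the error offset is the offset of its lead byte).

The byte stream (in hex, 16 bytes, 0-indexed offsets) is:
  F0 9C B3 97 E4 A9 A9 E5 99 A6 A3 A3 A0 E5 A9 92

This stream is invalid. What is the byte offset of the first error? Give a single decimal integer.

Byte[0]=F0: 4-byte lead, need 3 cont bytes. acc=0x0
Byte[1]=9C: continuation. acc=(acc<<6)|0x1C=0x1C
Byte[2]=B3: continuation. acc=(acc<<6)|0x33=0x733
Byte[3]=97: continuation. acc=(acc<<6)|0x17=0x1CCD7
Completed: cp=U+1CCD7 (starts at byte 0)
Byte[4]=E4: 3-byte lead, need 2 cont bytes. acc=0x4
Byte[5]=A9: continuation. acc=(acc<<6)|0x29=0x129
Byte[6]=A9: continuation. acc=(acc<<6)|0x29=0x4A69
Completed: cp=U+4A69 (starts at byte 4)
Byte[7]=E5: 3-byte lead, need 2 cont bytes. acc=0x5
Byte[8]=99: continuation. acc=(acc<<6)|0x19=0x159
Byte[9]=A6: continuation. acc=(acc<<6)|0x26=0x5666
Completed: cp=U+5666 (starts at byte 7)
Byte[10]=A3: INVALID lead byte (not 0xxx/110x/1110/11110)

Answer: 10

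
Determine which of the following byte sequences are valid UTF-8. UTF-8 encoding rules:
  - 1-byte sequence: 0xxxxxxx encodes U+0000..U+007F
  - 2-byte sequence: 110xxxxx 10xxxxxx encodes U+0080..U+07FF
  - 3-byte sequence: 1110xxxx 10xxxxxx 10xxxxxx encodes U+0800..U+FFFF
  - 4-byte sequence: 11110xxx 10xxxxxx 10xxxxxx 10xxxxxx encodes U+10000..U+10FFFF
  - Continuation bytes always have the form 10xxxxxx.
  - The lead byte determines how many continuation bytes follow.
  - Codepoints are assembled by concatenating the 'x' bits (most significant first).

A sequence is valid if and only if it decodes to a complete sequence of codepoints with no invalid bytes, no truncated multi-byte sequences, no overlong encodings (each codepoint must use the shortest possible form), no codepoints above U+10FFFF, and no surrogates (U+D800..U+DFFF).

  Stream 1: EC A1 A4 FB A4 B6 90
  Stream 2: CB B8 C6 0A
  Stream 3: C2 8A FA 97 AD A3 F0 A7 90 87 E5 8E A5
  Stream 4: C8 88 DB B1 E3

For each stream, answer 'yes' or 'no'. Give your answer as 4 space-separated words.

Answer: no no no no

Derivation:
Stream 1: error at byte offset 3. INVALID
Stream 2: error at byte offset 3. INVALID
Stream 3: error at byte offset 2. INVALID
Stream 4: error at byte offset 5. INVALID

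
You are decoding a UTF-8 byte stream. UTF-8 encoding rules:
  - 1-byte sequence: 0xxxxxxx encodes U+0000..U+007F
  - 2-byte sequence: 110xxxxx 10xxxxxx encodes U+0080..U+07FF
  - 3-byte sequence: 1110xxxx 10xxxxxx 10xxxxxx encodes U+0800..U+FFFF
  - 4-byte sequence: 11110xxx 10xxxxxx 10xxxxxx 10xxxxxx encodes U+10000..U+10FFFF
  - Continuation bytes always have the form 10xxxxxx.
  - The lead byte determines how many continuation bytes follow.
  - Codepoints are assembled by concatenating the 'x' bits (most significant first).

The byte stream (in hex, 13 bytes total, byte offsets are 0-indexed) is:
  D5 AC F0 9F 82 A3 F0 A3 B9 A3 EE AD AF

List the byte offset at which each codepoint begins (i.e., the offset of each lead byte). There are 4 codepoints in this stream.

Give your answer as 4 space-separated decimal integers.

Answer: 0 2 6 10

Derivation:
Byte[0]=D5: 2-byte lead, need 1 cont bytes. acc=0x15
Byte[1]=AC: continuation. acc=(acc<<6)|0x2C=0x56C
Completed: cp=U+056C (starts at byte 0)
Byte[2]=F0: 4-byte lead, need 3 cont bytes. acc=0x0
Byte[3]=9F: continuation. acc=(acc<<6)|0x1F=0x1F
Byte[4]=82: continuation. acc=(acc<<6)|0x02=0x7C2
Byte[5]=A3: continuation. acc=(acc<<6)|0x23=0x1F0A3
Completed: cp=U+1F0A3 (starts at byte 2)
Byte[6]=F0: 4-byte lead, need 3 cont bytes. acc=0x0
Byte[7]=A3: continuation. acc=(acc<<6)|0x23=0x23
Byte[8]=B9: continuation. acc=(acc<<6)|0x39=0x8F9
Byte[9]=A3: continuation. acc=(acc<<6)|0x23=0x23E63
Completed: cp=U+23E63 (starts at byte 6)
Byte[10]=EE: 3-byte lead, need 2 cont bytes. acc=0xE
Byte[11]=AD: continuation. acc=(acc<<6)|0x2D=0x3AD
Byte[12]=AF: continuation. acc=(acc<<6)|0x2F=0xEB6F
Completed: cp=U+EB6F (starts at byte 10)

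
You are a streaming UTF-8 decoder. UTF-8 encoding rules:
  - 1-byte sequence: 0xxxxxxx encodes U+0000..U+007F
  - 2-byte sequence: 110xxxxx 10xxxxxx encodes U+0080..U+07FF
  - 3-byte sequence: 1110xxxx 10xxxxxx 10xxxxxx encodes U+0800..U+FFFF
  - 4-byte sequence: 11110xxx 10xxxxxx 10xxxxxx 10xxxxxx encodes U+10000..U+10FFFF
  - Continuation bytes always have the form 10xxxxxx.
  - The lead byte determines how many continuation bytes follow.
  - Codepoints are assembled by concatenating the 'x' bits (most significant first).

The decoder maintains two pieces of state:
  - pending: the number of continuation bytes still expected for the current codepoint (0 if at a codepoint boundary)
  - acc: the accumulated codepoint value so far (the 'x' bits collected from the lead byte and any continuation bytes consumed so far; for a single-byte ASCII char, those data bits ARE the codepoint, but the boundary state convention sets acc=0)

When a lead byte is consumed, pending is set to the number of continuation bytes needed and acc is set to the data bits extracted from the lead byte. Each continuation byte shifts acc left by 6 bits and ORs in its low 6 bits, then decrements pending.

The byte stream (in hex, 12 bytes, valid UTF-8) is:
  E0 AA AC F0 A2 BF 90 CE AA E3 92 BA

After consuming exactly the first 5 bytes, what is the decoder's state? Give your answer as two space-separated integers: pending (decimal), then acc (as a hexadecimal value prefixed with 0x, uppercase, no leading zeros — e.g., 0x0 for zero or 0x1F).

Answer: 2 0x22

Derivation:
Byte[0]=E0: 3-byte lead. pending=2, acc=0x0
Byte[1]=AA: continuation. acc=(acc<<6)|0x2A=0x2A, pending=1
Byte[2]=AC: continuation. acc=(acc<<6)|0x2C=0xAAC, pending=0
Byte[3]=F0: 4-byte lead. pending=3, acc=0x0
Byte[4]=A2: continuation. acc=(acc<<6)|0x22=0x22, pending=2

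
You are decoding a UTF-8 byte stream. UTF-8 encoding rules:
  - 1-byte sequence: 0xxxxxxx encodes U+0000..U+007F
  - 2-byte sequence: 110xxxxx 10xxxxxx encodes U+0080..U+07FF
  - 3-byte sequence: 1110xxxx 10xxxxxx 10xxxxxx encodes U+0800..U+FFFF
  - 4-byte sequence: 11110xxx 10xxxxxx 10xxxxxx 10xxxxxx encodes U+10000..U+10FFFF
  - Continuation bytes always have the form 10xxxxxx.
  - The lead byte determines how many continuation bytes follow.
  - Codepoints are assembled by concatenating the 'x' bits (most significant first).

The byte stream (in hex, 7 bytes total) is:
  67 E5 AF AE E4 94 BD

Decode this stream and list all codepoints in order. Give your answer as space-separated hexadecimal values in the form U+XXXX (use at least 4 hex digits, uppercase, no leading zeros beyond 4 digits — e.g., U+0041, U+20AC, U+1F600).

Answer: U+0067 U+5BEE U+453D

Derivation:
Byte[0]=67: 1-byte ASCII. cp=U+0067
Byte[1]=E5: 3-byte lead, need 2 cont bytes. acc=0x5
Byte[2]=AF: continuation. acc=(acc<<6)|0x2F=0x16F
Byte[3]=AE: continuation. acc=(acc<<6)|0x2E=0x5BEE
Completed: cp=U+5BEE (starts at byte 1)
Byte[4]=E4: 3-byte lead, need 2 cont bytes. acc=0x4
Byte[5]=94: continuation. acc=(acc<<6)|0x14=0x114
Byte[6]=BD: continuation. acc=(acc<<6)|0x3D=0x453D
Completed: cp=U+453D (starts at byte 4)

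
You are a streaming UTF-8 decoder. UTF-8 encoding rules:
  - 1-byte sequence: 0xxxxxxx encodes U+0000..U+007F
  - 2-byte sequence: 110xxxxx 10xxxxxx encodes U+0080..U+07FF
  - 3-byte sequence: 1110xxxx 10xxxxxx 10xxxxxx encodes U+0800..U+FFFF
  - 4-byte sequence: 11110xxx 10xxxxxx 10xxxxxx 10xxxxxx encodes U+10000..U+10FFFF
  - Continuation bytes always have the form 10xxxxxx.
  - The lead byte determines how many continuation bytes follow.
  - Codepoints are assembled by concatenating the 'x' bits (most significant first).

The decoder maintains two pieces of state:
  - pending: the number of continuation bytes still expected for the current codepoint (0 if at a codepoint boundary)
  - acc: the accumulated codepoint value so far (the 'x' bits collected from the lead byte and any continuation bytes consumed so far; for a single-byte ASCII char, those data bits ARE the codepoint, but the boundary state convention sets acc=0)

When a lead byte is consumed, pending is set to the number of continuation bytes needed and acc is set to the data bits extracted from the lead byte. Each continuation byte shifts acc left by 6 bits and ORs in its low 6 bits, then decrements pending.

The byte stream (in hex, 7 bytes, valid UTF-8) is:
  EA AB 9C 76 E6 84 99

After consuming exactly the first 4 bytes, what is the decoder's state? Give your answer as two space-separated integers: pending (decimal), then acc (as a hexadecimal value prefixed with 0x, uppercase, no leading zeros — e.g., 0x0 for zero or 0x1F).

Answer: 0 0x0

Derivation:
Byte[0]=EA: 3-byte lead. pending=2, acc=0xA
Byte[1]=AB: continuation. acc=(acc<<6)|0x2B=0x2AB, pending=1
Byte[2]=9C: continuation. acc=(acc<<6)|0x1C=0xAADC, pending=0
Byte[3]=76: 1-byte. pending=0, acc=0x0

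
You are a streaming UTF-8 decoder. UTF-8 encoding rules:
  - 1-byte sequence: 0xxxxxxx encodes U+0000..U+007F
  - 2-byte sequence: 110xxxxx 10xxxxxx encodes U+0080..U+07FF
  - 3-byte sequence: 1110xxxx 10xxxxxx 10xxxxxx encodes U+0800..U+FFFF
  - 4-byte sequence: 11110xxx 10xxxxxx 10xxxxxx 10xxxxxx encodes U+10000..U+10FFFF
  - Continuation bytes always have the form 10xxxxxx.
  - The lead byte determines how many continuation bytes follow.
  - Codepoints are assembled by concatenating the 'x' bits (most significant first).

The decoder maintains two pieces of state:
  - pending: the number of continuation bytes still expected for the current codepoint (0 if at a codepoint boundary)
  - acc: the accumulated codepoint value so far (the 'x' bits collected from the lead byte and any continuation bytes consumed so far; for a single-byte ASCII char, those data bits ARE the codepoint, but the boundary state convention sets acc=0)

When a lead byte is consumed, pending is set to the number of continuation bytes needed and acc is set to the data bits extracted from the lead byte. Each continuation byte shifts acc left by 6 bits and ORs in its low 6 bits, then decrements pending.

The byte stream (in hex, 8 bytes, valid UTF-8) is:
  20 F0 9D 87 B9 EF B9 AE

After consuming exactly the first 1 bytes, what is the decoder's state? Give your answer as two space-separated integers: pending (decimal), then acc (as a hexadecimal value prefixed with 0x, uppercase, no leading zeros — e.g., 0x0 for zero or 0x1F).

Answer: 0 0x0

Derivation:
Byte[0]=20: 1-byte. pending=0, acc=0x0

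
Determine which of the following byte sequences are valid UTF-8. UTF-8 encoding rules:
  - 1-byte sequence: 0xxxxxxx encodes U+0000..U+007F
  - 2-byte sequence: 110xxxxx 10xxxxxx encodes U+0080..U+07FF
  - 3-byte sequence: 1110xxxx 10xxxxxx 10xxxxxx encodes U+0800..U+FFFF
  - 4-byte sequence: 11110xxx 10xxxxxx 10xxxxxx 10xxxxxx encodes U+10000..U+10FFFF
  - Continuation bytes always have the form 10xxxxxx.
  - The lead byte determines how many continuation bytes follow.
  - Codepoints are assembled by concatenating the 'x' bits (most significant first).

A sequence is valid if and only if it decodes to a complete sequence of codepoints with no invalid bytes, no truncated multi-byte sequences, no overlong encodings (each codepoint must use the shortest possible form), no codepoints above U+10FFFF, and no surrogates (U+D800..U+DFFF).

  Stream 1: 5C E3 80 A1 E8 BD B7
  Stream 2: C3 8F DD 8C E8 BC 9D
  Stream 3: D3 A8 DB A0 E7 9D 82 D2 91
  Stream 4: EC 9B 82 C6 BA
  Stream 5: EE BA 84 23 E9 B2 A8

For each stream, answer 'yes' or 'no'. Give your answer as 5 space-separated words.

Answer: yes yes yes yes yes

Derivation:
Stream 1: decodes cleanly. VALID
Stream 2: decodes cleanly. VALID
Stream 3: decodes cleanly. VALID
Stream 4: decodes cleanly. VALID
Stream 5: decodes cleanly. VALID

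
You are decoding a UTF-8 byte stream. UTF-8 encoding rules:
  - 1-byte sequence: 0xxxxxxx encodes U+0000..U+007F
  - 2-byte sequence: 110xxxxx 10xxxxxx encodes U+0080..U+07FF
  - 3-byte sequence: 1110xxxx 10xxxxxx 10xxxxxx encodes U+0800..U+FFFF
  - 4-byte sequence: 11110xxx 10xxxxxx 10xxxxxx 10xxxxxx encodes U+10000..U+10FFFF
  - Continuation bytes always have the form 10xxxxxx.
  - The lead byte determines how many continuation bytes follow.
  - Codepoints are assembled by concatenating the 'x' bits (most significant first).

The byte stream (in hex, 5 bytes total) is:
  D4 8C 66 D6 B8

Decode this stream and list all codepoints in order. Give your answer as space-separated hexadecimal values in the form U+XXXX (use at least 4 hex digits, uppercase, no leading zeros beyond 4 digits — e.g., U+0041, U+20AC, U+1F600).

Byte[0]=D4: 2-byte lead, need 1 cont bytes. acc=0x14
Byte[1]=8C: continuation. acc=(acc<<6)|0x0C=0x50C
Completed: cp=U+050C (starts at byte 0)
Byte[2]=66: 1-byte ASCII. cp=U+0066
Byte[3]=D6: 2-byte lead, need 1 cont bytes. acc=0x16
Byte[4]=B8: continuation. acc=(acc<<6)|0x38=0x5B8
Completed: cp=U+05B8 (starts at byte 3)

Answer: U+050C U+0066 U+05B8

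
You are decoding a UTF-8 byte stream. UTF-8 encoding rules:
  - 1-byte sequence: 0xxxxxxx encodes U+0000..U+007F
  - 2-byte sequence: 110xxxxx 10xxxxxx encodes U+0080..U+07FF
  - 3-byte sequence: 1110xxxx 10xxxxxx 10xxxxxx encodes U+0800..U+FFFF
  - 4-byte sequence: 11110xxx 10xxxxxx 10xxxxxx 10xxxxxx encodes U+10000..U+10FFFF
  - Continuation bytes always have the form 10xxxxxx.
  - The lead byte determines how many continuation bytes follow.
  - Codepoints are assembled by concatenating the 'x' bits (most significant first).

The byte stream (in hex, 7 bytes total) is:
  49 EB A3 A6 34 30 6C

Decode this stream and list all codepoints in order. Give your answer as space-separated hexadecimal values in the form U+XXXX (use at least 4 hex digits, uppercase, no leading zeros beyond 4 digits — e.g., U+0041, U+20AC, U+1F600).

Byte[0]=49: 1-byte ASCII. cp=U+0049
Byte[1]=EB: 3-byte lead, need 2 cont bytes. acc=0xB
Byte[2]=A3: continuation. acc=(acc<<6)|0x23=0x2E3
Byte[3]=A6: continuation. acc=(acc<<6)|0x26=0xB8E6
Completed: cp=U+B8E6 (starts at byte 1)
Byte[4]=34: 1-byte ASCII. cp=U+0034
Byte[5]=30: 1-byte ASCII. cp=U+0030
Byte[6]=6C: 1-byte ASCII. cp=U+006C

Answer: U+0049 U+B8E6 U+0034 U+0030 U+006C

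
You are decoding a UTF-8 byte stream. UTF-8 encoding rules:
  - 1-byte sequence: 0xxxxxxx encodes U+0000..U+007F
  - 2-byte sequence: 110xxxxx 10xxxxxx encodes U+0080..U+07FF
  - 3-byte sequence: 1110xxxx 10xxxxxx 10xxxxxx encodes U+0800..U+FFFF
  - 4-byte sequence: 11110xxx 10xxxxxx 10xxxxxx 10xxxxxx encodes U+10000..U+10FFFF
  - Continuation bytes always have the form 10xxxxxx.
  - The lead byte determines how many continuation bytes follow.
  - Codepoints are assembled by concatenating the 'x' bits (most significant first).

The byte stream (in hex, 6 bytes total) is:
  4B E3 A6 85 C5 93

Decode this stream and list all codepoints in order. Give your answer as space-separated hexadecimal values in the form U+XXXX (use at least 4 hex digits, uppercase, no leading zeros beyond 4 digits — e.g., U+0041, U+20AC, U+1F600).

Answer: U+004B U+3985 U+0153

Derivation:
Byte[0]=4B: 1-byte ASCII. cp=U+004B
Byte[1]=E3: 3-byte lead, need 2 cont bytes. acc=0x3
Byte[2]=A6: continuation. acc=(acc<<6)|0x26=0xE6
Byte[3]=85: continuation. acc=(acc<<6)|0x05=0x3985
Completed: cp=U+3985 (starts at byte 1)
Byte[4]=C5: 2-byte lead, need 1 cont bytes. acc=0x5
Byte[5]=93: continuation. acc=(acc<<6)|0x13=0x153
Completed: cp=U+0153 (starts at byte 4)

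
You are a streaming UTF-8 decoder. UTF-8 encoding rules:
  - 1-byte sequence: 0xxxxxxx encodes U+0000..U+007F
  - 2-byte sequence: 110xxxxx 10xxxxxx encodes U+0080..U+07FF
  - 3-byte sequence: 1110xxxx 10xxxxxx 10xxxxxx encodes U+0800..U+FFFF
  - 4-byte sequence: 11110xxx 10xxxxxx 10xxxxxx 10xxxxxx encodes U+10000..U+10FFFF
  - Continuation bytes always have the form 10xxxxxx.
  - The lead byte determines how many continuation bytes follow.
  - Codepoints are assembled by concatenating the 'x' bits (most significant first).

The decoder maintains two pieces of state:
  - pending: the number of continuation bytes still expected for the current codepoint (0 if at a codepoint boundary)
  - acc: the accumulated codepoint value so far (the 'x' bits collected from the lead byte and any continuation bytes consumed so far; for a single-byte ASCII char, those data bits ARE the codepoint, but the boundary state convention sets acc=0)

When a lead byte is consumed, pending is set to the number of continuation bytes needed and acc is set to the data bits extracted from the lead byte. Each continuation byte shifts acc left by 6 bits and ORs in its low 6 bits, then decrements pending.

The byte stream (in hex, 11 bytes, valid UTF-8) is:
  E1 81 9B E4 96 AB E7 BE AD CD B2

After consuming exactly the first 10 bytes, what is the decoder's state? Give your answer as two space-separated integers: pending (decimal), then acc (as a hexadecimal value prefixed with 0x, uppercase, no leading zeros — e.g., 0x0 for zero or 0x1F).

Answer: 1 0xD

Derivation:
Byte[0]=E1: 3-byte lead. pending=2, acc=0x1
Byte[1]=81: continuation. acc=(acc<<6)|0x01=0x41, pending=1
Byte[2]=9B: continuation. acc=(acc<<6)|0x1B=0x105B, pending=0
Byte[3]=E4: 3-byte lead. pending=2, acc=0x4
Byte[4]=96: continuation. acc=(acc<<6)|0x16=0x116, pending=1
Byte[5]=AB: continuation. acc=(acc<<6)|0x2B=0x45AB, pending=0
Byte[6]=E7: 3-byte lead. pending=2, acc=0x7
Byte[7]=BE: continuation. acc=(acc<<6)|0x3E=0x1FE, pending=1
Byte[8]=AD: continuation. acc=(acc<<6)|0x2D=0x7FAD, pending=0
Byte[9]=CD: 2-byte lead. pending=1, acc=0xD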